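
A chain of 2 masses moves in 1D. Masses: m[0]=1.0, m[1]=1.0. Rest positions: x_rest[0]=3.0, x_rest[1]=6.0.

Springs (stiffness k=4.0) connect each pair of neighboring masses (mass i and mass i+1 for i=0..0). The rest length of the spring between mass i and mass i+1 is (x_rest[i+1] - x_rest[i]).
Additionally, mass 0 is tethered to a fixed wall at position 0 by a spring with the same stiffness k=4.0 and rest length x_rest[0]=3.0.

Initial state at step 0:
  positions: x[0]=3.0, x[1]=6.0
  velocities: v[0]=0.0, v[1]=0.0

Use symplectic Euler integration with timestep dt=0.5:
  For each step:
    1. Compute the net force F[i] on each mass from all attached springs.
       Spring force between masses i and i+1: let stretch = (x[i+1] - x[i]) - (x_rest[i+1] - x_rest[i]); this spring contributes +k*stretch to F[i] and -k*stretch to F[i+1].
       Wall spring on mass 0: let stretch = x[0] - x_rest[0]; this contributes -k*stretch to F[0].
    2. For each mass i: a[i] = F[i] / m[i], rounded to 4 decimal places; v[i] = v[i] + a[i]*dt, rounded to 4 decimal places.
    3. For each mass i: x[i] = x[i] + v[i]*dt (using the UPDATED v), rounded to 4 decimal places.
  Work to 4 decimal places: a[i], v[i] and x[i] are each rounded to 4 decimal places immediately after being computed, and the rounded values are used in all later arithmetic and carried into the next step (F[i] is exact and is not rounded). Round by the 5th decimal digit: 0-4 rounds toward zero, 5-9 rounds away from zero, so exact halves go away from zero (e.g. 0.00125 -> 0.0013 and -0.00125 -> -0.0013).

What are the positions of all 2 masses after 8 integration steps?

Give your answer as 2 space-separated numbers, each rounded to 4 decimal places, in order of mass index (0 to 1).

Answer: 3.0000 6.0000

Derivation:
Step 0: x=[3.0000 6.0000] v=[0.0000 0.0000]
Step 1: x=[3.0000 6.0000] v=[0.0000 0.0000]
Step 2: x=[3.0000 6.0000] v=[0.0000 0.0000]
Step 3: x=[3.0000 6.0000] v=[0.0000 0.0000]
Step 4: x=[3.0000 6.0000] v=[0.0000 0.0000]
Step 5: x=[3.0000 6.0000] v=[0.0000 0.0000]
Step 6: x=[3.0000 6.0000] v=[0.0000 0.0000]
Step 7: x=[3.0000 6.0000] v=[0.0000 0.0000]
Step 8: x=[3.0000 6.0000] v=[0.0000 0.0000]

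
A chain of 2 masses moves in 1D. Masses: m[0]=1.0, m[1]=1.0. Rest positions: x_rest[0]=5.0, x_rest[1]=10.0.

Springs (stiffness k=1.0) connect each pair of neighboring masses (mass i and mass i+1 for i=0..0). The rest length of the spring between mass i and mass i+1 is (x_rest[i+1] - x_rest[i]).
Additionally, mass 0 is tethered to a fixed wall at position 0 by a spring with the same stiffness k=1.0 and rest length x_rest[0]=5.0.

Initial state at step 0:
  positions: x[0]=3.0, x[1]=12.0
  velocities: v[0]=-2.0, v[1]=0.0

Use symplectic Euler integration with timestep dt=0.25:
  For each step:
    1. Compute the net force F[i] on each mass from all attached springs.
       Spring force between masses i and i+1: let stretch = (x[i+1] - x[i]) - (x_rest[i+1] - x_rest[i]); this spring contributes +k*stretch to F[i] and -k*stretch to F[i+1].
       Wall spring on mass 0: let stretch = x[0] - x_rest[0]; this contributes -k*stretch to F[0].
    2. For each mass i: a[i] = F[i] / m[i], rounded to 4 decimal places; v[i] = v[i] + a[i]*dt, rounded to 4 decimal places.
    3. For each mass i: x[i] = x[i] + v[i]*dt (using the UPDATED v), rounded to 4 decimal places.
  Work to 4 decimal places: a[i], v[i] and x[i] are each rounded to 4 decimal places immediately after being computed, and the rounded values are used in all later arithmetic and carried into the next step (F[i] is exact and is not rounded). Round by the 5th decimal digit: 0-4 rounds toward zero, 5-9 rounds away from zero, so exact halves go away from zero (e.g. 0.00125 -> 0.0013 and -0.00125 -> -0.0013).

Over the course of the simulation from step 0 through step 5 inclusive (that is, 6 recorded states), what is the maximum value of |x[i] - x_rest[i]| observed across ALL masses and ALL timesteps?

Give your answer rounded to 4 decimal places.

Step 0: x=[3.0000 12.0000] v=[-2.0000 0.0000]
Step 1: x=[2.8750 11.7500] v=[-0.5000 -1.0000]
Step 2: x=[3.1250 11.2578] v=[1.0000 -1.9688]
Step 3: x=[3.6880 10.5698] v=[2.2520 -2.7520]
Step 4: x=[4.4506 9.7642] v=[3.0505 -3.2225]
Step 5: x=[5.2672 8.9390] v=[3.2663 -3.3009]
Max displacement = 2.1250

Answer: 2.1250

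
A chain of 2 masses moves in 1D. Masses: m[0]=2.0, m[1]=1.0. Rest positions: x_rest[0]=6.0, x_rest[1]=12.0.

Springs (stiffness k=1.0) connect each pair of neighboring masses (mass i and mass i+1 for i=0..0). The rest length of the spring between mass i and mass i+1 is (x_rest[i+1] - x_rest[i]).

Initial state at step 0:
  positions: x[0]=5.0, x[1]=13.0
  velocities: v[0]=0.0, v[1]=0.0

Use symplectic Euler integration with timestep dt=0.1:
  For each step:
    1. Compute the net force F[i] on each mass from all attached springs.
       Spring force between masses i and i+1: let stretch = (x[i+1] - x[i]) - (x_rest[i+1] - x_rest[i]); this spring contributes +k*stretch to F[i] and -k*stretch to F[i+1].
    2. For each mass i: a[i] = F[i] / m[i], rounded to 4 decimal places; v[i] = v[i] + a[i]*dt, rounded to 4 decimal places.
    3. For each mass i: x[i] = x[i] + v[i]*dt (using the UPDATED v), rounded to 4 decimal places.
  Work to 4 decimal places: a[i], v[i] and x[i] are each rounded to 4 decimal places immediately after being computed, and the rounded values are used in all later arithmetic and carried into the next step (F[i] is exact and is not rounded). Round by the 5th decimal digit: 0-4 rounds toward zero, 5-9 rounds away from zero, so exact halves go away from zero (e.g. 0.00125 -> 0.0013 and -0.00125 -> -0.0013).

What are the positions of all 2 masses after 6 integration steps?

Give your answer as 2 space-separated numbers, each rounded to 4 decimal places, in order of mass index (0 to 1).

Step 0: x=[5.0000 13.0000] v=[0.0000 0.0000]
Step 1: x=[5.0100 12.9800] v=[0.1000 -0.2000]
Step 2: x=[5.0299 12.9403] v=[0.1985 -0.3970]
Step 3: x=[5.0593 12.8815] v=[0.2940 -0.5880]
Step 4: x=[5.0978 12.8045] v=[0.3851 -0.7702]
Step 5: x=[5.1448 12.7104] v=[0.4704 -0.9409]
Step 6: x=[5.1997 12.6007] v=[0.5487 -1.0975]

Answer: 5.1997 12.6007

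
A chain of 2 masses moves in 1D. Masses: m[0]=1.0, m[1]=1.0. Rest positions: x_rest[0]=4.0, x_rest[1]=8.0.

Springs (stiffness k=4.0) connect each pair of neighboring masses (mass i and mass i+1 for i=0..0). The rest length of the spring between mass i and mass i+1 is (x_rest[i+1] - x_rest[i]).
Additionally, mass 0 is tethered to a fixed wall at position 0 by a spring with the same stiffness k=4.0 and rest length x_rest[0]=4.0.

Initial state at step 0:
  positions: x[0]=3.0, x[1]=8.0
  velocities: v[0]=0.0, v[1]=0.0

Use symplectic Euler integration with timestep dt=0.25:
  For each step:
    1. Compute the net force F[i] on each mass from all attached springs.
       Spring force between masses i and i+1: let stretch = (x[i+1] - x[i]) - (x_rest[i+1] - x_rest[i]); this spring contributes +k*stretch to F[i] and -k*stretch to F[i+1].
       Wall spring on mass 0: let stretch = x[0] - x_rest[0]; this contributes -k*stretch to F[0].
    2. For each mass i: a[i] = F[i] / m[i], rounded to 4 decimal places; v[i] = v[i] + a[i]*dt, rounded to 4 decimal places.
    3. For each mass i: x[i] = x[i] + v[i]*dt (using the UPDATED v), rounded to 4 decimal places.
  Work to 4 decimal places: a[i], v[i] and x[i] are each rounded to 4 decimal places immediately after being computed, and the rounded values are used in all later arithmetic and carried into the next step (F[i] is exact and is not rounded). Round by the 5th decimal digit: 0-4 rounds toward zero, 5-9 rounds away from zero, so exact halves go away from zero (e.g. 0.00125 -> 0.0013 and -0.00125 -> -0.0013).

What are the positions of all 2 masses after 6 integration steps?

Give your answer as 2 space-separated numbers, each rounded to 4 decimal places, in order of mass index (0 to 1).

Step 0: x=[3.0000 8.0000] v=[0.0000 0.0000]
Step 1: x=[3.5000 7.7500] v=[2.0000 -1.0000]
Step 2: x=[4.1875 7.4375] v=[2.7500 -1.2500]
Step 3: x=[4.6406 7.3125] v=[1.8125 -0.5000]
Step 4: x=[4.6016 7.5195] v=[-0.1562 0.8281]
Step 5: x=[4.1416 7.9971] v=[-1.8399 1.9102]
Step 6: x=[3.6101 8.5108] v=[-2.1260 2.0547]

Answer: 3.6101 8.5108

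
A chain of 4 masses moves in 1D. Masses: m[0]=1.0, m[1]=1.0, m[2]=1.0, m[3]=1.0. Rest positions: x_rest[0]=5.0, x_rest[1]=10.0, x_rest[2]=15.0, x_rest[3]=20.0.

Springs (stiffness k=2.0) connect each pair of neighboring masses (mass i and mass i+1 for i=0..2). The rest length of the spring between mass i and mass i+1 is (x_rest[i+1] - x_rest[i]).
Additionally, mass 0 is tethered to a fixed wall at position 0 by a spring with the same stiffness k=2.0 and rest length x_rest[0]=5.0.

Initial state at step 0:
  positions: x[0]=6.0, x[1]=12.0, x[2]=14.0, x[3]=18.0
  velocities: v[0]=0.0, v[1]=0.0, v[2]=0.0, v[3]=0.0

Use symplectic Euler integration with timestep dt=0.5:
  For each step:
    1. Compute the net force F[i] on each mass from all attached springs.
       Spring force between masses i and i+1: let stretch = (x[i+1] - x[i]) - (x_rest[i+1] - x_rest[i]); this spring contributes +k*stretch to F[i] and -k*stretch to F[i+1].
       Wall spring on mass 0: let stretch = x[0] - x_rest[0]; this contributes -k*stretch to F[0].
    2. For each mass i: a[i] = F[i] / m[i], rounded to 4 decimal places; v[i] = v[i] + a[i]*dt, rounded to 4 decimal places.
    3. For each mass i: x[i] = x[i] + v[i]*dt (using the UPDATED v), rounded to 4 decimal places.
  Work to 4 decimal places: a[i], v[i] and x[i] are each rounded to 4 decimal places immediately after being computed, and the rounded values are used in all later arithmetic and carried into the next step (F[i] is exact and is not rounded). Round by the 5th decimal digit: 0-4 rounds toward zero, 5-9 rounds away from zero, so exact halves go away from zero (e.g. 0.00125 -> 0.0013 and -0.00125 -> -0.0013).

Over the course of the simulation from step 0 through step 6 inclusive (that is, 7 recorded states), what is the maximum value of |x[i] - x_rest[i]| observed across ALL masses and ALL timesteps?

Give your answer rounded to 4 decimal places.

Step 0: x=[6.0000 12.0000 14.0000 18.0000] v=[0.0000 0.0000 0.0000 0.0000]
Step 1: x=[6.0000 10.0000 15.0000 18.5000] v=[0.0000 -4.0000 2.0000 1.0000]
Step 2: x=[5.0000 8.5000 15.2500 19.7500] v=[-2.0000 -3.0000 0.5000 2.5000]
Step 3: x=[3.2500 8.6250 14.3750 21.2500] v=[-3.5000 0.2500 -1.7500 3.0000]
Step 4: x=[2.5625 8.9375 14.0625 21.8125] v=[-1.3750 0.6250 -0.6250 1.1250]
Step 5: x=[3.7813 8.6250 15.0625 21.0000] v=[2.4375 -0.6250 2.0000 -1.6250]
Step 6: x=[5.5313 9.1094 15.8125 19.7188] v=[3.4999 0.9688 1.5000 -2.5625]
Max displacement = 2.4375

Answer: 2.4375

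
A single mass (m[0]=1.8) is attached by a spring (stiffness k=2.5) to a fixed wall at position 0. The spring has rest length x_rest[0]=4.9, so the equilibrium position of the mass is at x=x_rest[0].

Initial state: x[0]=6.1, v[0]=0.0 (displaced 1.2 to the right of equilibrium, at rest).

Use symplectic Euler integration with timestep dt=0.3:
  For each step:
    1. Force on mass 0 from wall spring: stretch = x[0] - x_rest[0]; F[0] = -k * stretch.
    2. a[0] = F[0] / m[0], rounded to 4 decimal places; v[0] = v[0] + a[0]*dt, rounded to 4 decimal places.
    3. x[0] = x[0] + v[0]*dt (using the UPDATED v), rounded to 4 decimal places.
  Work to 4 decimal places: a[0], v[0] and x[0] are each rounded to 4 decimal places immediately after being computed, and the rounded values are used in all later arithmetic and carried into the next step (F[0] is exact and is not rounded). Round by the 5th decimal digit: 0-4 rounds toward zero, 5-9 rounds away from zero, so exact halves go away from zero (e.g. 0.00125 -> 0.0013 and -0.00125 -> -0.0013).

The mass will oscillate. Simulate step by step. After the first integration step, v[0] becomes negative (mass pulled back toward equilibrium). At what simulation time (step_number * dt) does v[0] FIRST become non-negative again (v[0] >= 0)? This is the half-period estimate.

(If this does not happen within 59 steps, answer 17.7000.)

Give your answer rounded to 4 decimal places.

Step 0: x=[6.1000] v=[0.0000]
Step 1: x=[5.9500] v=[-0.5000]
Step 2: x=[5.6688] v=[-0.9375]
Step 3: x=[5.2915] v=[-1.2578]
Step 4: x=[4.8652] v=[-1.4209]
Step 5: x=[4.4433] v=[-1.4064]
Step 6: x=[4.0785] v=[-1.2161]
Step 7: x=[3.8164] v=[-0.8738]
Step 8: x=[3.6897] v=[-0.4223]
Step 9: x=[3.7143] v=[0.0820]
First v>=0 after going negative at step 9, time=2.7000

Answer: 2.7000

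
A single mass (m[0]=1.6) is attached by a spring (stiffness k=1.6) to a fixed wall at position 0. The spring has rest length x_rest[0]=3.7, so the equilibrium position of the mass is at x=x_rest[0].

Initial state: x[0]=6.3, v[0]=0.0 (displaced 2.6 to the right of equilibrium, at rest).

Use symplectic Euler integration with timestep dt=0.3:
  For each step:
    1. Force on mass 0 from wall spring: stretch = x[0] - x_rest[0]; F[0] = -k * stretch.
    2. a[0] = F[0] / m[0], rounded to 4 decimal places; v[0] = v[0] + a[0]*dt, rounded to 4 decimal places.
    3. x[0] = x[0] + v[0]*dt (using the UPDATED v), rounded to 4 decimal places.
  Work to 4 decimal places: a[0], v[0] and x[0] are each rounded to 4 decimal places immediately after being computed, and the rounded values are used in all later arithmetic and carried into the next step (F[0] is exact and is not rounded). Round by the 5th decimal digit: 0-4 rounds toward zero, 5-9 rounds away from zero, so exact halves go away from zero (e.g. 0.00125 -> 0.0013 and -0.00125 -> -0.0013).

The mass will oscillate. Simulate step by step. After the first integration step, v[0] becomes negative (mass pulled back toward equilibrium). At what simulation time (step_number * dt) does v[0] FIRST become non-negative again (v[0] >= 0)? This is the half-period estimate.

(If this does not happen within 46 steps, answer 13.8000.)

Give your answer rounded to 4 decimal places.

Answer: 3.3000

Derivation:
Step 0: x=[6.3000] v=[0.0000]
Step 1: x=[6.0660] v=[-0.7800]
Step 2: x=[5.6191] v=[-1.4898]
Step 3: x=[4.9995] v=[-2.0655]
Step 4: x=[4.2629] v=[-2.4554]
Step 5: x=[3.4756] v=[-2.6243]
Step 6: x=[2.7085] v=[-2.5570]
Step 7: x=[2.0306] v=[-2.2596]
Step 8: x=[1.5030] v=[-1.7588]
Step 9: x=[1.1731] v=[-1.0997]
Step 10: x=[1.0706] v=[-0.3416]
Step 11: x=[1.2048] v=[0.4472]
First v>=0 after going negative at step 11, time=3.3000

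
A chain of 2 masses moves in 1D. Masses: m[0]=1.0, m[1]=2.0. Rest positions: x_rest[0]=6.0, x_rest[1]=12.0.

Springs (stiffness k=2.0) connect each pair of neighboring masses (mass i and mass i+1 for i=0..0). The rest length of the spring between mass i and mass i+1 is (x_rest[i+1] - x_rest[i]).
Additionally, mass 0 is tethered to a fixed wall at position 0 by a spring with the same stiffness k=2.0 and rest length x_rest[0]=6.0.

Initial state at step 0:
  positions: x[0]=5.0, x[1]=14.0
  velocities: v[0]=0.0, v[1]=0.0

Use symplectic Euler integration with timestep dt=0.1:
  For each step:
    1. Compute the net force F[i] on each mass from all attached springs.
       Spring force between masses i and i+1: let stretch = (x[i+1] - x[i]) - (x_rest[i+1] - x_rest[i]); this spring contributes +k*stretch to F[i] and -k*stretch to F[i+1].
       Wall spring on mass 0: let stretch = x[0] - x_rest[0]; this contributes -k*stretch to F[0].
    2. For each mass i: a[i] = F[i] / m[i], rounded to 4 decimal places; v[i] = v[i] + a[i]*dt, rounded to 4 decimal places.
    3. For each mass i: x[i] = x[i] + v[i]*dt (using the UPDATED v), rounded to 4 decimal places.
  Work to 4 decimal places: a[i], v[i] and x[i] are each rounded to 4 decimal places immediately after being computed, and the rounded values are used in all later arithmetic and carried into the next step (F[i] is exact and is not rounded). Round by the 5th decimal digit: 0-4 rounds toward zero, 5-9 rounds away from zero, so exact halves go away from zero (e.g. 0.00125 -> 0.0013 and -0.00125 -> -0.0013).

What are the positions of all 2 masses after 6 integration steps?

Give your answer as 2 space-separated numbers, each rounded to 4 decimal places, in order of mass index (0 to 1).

Step 0: x=[5.0000 14.0000] v=[0.0000 0.0000]
Step 1: x=[5.0800 13.9700] v=[0.8000 -0.3000]
Step 2: x=[5.2362 13.9111] v=[1.5620 -0.5890]
Step 3: x=[5.4612 13.8255] v=[2.2497 -0.8565]
Step 4: x=[5.7442 13.7162] v=[2.8303 -1.0929]
Step 5: x=[6.0718 13.5872] v=[3.2759 -1.2901]
Step 6: x=[6.4283 13.4430] v=[3.5646 -1.4416]

Answer: 6.4283 13.4430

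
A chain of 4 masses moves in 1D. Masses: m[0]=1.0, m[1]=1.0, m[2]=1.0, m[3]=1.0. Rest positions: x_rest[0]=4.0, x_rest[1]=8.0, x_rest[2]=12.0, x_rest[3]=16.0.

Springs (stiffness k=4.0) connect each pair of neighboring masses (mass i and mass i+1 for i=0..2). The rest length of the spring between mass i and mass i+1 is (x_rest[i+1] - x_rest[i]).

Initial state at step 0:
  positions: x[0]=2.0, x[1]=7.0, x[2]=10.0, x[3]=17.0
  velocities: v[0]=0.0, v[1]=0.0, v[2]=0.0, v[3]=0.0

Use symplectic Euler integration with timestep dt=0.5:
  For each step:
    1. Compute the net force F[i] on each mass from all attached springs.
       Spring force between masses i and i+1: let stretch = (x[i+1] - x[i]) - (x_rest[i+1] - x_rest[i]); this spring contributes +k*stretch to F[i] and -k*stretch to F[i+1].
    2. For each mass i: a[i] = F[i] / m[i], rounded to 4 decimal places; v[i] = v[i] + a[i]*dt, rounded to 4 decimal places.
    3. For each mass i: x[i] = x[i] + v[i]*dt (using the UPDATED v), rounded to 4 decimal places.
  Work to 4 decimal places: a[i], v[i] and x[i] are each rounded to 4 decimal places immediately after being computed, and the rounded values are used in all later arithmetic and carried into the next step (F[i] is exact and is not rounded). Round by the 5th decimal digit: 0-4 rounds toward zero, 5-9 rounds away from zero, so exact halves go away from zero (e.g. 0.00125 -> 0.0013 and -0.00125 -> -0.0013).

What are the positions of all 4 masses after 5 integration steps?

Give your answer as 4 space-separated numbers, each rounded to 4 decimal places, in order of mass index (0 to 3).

Step 0: x=[2.0000 7.0000 10.0000 17.0000] v=[0.0000 0.0000 0.0000 0.0000]
Step 1: x=[3.0000 5.0000 14.0000 14.0000] v=[2.0000 -4.0000 8.0000 -6.0000]
Step 2: x=[2.0000 10.0000 9.0000 15.0000] v=[-2.0000 10.0000 -10.0000 2.0000]
Step 3: x=[5.0000 6.0000 11.0000 14.0000] v=[6.0000 -8.0000 4.0000 -2.0000]
Step 4: x=[5.0000 6.0000 11.0000 14.0000] v=[0.0000 0.0000 0.0000 0.0000]
Step 5: x=[2.0000 10.0000 9.0000 15.0000] v=[-6.0000 8.0000 -4.0000 2.0000]

Answer: 2.0000 10.0000 9.0000 15.0000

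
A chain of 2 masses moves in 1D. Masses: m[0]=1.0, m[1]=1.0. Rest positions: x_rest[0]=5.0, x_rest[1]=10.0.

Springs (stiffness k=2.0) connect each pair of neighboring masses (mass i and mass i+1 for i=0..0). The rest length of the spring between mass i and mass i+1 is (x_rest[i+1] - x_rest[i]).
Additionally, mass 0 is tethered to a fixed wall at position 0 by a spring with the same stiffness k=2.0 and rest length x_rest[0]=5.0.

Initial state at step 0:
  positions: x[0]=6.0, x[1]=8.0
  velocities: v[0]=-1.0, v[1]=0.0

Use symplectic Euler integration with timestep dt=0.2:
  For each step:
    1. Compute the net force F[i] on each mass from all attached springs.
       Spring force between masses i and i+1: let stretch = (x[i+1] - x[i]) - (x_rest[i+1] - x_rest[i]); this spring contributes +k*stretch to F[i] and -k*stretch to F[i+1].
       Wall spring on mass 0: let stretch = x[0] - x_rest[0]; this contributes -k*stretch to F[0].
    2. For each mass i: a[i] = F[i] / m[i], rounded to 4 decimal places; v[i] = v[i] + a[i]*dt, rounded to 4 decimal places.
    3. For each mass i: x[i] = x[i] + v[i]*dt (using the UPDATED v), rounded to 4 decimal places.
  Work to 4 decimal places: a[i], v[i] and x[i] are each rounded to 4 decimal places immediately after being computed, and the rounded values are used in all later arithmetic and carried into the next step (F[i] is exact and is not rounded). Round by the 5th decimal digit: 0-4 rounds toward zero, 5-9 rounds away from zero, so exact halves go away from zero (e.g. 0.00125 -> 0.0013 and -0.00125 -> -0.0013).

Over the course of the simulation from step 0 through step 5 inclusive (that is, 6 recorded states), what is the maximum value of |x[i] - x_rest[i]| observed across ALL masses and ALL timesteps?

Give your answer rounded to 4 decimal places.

Step 0: x=[6.0000 8.0000] v=[-1.0000 0.0000]
Step 1: x=[5.4800 8.2400] v=[-2.6000 1.2000]
Step 2: x=[4.7424 8.6592] v=[-3.6880 2.0960]
Step 3: x=[3.9388 9.1651] v=[-4.0182 2.5293]
Step 4: x=[3.2382 9.6529] v=[-3.5032 2.4388]
Step 5: x=[2.7917 10.0275] v=[-2.2326 1.8729]
Max displacement = 2.2083

Answer: 2.2083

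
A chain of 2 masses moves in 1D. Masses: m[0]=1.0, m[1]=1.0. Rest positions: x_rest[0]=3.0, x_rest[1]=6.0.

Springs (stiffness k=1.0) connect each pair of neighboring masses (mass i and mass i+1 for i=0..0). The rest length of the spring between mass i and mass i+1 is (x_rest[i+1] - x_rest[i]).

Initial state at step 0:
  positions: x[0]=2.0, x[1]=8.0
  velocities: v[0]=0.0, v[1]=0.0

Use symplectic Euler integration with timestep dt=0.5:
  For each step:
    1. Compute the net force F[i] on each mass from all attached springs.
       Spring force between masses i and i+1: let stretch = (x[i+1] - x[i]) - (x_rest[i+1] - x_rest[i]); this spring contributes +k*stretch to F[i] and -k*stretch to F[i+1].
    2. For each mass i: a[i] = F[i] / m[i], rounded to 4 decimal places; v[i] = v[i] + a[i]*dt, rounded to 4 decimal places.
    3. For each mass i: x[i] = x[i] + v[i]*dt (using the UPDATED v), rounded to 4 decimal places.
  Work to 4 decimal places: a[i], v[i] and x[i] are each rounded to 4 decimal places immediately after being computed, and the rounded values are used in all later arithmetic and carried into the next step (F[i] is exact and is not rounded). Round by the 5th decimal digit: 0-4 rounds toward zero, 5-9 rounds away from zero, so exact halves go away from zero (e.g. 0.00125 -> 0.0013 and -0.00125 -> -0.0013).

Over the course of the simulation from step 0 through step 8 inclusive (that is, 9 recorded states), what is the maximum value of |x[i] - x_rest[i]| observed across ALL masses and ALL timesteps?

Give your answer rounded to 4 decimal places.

Answer: 2.0938

Derivation:
Step 0: x=[2.0000 8.0000] v=[0.0000 0.0000]
Step 1: x=[2.7500 7.2500] v=[1.5000 -1.5000]
Step 2: x=[3.8750 6.1250] v=[2.2500 -2.2500]
Step 3: x=[4.8125 5.1875] v=[1.8750 -1.8750]
Step 4: x=[5.0938 4.9063] v=[0.5625 -0.5625]
Step 5: x=[4.5782 5.4220] v=[-1.0313 1.0313]
Step 6: x=[3.5235 6.4767] v=[-2.1094 2.1094]
Step 7: x=[2.4571 7.5431] v=[-2.1328 2.1328]
Step 8: x=[1.9122 8.0880] v=[-1.0898 1.0898]
Max displacement = 2.0938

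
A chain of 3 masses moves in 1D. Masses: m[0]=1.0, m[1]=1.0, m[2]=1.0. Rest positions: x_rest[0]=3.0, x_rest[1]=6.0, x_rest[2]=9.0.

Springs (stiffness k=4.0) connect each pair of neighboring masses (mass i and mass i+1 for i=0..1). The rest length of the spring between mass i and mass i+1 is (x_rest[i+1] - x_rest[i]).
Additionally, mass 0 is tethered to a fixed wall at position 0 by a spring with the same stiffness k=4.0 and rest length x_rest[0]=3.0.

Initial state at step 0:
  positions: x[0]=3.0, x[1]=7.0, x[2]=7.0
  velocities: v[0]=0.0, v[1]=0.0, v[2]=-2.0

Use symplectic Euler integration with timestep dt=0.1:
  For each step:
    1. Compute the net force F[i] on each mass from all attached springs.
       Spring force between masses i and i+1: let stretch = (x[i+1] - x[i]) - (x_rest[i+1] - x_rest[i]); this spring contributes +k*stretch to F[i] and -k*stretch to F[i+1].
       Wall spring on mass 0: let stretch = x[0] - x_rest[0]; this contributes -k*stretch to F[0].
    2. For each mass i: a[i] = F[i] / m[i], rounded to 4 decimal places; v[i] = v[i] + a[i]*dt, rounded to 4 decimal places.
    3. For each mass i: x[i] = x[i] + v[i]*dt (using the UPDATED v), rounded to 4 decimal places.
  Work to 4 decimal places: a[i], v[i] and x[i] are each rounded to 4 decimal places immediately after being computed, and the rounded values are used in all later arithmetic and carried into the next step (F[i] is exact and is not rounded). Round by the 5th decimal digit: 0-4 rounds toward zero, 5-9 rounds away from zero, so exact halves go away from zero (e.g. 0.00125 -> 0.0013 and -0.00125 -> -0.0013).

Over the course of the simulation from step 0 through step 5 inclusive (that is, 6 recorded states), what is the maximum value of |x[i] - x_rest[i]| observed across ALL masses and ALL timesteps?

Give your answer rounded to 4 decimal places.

Step 0: x=[3.0000 7.0000 7.0000] v=[0.0000 0.0000 -2.0000]
Step 1: x=[3.0400 6.8400 6.9200] v=[0.4000 -1.6000 -0.8000]
Step 2: x=[3.1104 6.5312 6.9568] v=[0.7040 -3.0880 0.3680]
Step 3: x=[3.1932 6.1026 7.0966] v=[0.8282 -4.2861 1.3978]
Step 4: x=[3.2647 5.5974 7.3166] v=[0.7147 -5.0523 2.2002]
Step 5: x=[3.2989 5.0676 7.5879] v=[0.3419 -5.2977 2.7125]
Max displacement = 2.0800

Answer: 2.0800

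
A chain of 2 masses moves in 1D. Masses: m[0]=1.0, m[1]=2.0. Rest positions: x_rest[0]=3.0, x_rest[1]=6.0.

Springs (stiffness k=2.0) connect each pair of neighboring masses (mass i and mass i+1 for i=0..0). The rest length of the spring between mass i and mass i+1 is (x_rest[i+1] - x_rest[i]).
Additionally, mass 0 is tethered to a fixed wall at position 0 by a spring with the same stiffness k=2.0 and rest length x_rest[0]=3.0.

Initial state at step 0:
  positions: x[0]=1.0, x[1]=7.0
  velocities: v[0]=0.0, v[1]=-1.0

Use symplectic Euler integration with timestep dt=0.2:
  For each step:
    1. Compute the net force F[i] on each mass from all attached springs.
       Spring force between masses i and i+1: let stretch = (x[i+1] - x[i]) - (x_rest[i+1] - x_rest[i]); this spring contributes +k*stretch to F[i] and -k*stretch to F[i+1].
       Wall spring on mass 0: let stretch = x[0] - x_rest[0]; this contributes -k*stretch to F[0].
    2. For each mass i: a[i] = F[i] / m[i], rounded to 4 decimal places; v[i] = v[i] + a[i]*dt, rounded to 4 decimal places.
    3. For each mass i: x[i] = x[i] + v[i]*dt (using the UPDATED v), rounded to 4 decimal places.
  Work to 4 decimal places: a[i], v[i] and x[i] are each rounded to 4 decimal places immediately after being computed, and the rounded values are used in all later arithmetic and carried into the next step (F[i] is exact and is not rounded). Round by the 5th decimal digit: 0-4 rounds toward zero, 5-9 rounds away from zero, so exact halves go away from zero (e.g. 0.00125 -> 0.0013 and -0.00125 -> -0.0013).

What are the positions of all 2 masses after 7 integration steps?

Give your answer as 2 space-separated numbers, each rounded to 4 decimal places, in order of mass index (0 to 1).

Answer: 4.8149 4.5189

Derivation:
Step 0: x=[1.0000 7.0000] v=[0.0000 -1.0000]
Step 1: x=[1.4000 6.6800] v=[2.0000 -1.6000]
Step 2: x=[2.1104 6.2688] v=[3.5520 -2.0560]
Step 3: x=[2.9846 5.8113] v=[4.3712 -2.2877]
Step 4: x=[3.8462 5.3607] v=[4.3080 -2.2530]
Step 5: x=[4.5213 4.9695] v=[3.3753 -1.9559]
Step 6: x=[4.8705 4.6804] v=[1.7461 -1.4455]
Step 7: x=[4.8149 4.5189] v=[-0.2781 -0.8075]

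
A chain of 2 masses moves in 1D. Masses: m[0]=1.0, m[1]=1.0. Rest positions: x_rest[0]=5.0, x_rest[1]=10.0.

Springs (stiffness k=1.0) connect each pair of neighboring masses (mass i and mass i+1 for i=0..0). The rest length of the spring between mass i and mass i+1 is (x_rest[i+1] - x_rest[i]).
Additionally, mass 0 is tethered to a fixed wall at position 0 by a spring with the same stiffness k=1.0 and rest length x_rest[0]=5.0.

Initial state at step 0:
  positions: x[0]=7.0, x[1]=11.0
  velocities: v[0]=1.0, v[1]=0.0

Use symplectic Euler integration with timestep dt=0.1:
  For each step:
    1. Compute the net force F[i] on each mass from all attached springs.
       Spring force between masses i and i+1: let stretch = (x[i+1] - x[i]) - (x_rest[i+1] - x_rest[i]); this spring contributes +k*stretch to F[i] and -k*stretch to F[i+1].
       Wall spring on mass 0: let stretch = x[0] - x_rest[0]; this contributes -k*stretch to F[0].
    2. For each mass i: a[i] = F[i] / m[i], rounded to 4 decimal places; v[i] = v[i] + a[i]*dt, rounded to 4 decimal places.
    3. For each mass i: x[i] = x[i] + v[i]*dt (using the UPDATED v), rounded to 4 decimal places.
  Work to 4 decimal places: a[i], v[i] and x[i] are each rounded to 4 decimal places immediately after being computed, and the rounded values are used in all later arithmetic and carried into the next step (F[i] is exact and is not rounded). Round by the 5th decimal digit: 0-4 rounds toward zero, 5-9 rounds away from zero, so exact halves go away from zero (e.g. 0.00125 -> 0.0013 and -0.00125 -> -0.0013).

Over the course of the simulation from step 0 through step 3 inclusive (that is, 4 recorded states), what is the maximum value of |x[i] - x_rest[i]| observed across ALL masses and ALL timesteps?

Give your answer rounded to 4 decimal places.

Step 0: x=[7.0000 11.0000] v=[1.0000 0.0000]
Step 1: x=[7.0700 11.0100] v=[0.7000 0.1000]
Step 2: x=[7.1087 11.0306] v=[0.3870 0.2060]
Step 3: x=[7.1155 11.0620] v=[0.0683 0.3138]
Max displacement = 2.1155

Answer: 2.1155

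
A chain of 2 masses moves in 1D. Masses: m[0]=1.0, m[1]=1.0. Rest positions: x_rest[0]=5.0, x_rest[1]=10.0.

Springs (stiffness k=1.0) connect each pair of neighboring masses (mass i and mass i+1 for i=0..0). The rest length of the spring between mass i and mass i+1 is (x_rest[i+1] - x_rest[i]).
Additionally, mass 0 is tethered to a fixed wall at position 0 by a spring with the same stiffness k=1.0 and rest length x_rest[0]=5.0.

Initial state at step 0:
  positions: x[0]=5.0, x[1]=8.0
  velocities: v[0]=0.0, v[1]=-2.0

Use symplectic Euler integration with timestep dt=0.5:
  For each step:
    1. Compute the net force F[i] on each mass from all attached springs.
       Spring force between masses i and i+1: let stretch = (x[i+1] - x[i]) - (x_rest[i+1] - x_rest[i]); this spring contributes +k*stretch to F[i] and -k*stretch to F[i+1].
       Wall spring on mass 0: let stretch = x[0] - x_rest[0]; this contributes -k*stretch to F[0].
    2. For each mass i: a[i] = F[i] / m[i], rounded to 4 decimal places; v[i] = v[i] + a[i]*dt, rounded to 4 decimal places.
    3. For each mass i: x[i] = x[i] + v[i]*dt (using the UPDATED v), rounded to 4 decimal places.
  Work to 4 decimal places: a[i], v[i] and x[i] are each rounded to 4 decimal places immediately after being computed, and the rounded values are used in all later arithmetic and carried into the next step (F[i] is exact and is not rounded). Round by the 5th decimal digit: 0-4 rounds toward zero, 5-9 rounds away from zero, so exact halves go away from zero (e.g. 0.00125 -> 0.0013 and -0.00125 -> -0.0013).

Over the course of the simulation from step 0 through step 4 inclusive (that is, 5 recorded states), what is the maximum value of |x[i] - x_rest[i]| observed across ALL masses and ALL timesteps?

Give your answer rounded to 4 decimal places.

Answer: 2.5000

Derivation:
Step 0: x=[5.0000 8.0000] v=[0.0000 -2.0000]
Step 1: x=[4.5000 7.5000] v=[-1.0000 -1.0000]
Step 2: x=[3.6250 7.5000] v=[-1.7500 0.0000]
Step 3: x=[2.8125 7.7813] v=[-1.6250 0.5625]
Step 4: x=[2.5391 8.0704] v=[-0.5469 0.5781]
Max displacement = 2.5000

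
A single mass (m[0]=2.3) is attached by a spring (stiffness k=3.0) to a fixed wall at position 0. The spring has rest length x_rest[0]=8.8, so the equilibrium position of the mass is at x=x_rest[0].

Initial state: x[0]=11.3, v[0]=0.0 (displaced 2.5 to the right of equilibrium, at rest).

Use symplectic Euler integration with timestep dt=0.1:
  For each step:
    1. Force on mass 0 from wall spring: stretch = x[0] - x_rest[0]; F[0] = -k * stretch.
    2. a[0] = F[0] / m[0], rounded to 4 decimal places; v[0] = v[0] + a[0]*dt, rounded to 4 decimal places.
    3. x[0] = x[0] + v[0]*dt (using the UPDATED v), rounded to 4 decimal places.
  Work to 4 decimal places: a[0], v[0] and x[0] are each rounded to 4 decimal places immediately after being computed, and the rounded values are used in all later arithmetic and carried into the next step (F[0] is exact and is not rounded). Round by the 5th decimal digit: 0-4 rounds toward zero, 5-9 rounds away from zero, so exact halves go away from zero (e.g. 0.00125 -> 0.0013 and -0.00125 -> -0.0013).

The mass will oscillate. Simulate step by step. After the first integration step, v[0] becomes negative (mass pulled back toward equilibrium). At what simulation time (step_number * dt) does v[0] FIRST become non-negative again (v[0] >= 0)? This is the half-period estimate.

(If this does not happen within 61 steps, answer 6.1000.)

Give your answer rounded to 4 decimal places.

Answer: 2.8000

Derivation:
Step 0: x=[11.3000] v=[0.0000]
Step 1: x=[11.2674] v=[-0.3261]
Step 2: x=[11.2026] v=[-0.6479]
Step 3: x=[11.1065] v=[-0.9613]
Step 4: x=[10.9803] v=[-1.2622]
Step 5: x=[10.8256] v=[-1.5466]
Step 6: x=[10.6445] v=[-1.8108]
Step 7: x=[10.4394] v=[-2.0514]
Step 8: x=[10.2129] v=[-2.2652]
Step 9: x=[9.9680] v=[-2.4495]
Step 10: x=[9.7078] v=[-2.6019]
Step 11: x=[9.4358] v=[-2.7203]
Step 12: x=[9.1555] v=[-2.8032]
Step 13: x=[8.8705] v=[-2.8496]
Step 14: x=[8.5846] v=[-2.8588]
Step 15: x=[8.3015] v=[-2.8307]
Step 16: x=[8.0249] v=[-2.7657]
Step 17: x=[7.7584] v=[-2.6646]
Step 18: x=[7.5055] v=[-2.5287]
Step 19: x=[7.2695] v=[-2.3599]
Step 20: x=[7.0535] v=[-2.1603]
Step 21: x=[6.8603] v=[-1.9325]
Step 22: x=[6.6924] v=[-1.6795]
Step 23: x=[6.5519] v=[-1.4046]
Step 24: x=[6.4408] v=[-1.1114]
Step 25: x=[6.3604] v=[-0.8037]
Step 26: x=[6.3119] v=[-0.4855]
Step 27: x=[6.2958] v=[-0.1610]
Step 28: x=[6.3124] v=[0.1656]
First v>=0 after going negative at step 28, time=2.8000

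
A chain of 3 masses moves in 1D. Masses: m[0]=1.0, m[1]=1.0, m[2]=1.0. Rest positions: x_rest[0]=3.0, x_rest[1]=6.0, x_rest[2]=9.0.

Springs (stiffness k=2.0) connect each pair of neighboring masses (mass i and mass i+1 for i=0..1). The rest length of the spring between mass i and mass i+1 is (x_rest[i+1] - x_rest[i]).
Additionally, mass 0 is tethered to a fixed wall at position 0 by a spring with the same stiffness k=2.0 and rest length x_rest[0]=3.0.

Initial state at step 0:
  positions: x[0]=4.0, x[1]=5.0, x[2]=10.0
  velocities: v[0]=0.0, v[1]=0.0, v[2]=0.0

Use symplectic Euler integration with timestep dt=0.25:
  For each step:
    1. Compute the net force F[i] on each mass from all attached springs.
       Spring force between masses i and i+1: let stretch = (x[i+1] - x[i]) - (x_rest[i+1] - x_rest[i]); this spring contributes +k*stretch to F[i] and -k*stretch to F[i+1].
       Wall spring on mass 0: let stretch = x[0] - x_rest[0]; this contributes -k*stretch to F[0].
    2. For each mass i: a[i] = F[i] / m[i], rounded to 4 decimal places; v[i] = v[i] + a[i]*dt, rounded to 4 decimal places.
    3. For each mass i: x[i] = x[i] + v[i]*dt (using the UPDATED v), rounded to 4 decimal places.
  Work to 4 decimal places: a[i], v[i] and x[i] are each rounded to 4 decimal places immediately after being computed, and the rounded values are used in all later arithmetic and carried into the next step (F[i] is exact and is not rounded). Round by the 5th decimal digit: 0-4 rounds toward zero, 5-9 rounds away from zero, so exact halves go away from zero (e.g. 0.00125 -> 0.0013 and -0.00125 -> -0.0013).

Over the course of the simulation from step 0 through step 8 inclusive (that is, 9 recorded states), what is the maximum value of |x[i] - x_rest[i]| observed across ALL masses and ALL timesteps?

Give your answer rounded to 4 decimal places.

Step 0: x=[4.0000 5.0000 10.0000] v=[0.0000 0.0000 0.0000]
Step 1: x=[3.6250 5.5000 9.7500] v=[-1.5000 2.0000 -1.0000]
Step 2: x=[3.0313 6.2969 9.3438] v=[-2.3750 3.1875 -1.6250]
Step 3: x=[2.4668 7.0665 8.9317] v=[-2.2579 3.0782 -1.6485]
Step 4: x=[2.1689 7.4943 8.6614] v=[-1.1915 1.7110 -1.0811]
Step 5: x=[2.2656 7.4023 8.6202] v=[0.3868 -0.3682 -0.1647]
Step 6: x=[2.7212 6.8204 8.8018] v=[1.8224 -2.3276 0.7264]
Step 7: x=[3.3491 5.9738 9.1107] v=[2.5114 -3.3865 1.2357]
Step 8: x=[3.8864 5.1912 9.4025] v=[2.1492 -3.1304 1.1673]
Max displacement = 1.4943

Answer: 1.4943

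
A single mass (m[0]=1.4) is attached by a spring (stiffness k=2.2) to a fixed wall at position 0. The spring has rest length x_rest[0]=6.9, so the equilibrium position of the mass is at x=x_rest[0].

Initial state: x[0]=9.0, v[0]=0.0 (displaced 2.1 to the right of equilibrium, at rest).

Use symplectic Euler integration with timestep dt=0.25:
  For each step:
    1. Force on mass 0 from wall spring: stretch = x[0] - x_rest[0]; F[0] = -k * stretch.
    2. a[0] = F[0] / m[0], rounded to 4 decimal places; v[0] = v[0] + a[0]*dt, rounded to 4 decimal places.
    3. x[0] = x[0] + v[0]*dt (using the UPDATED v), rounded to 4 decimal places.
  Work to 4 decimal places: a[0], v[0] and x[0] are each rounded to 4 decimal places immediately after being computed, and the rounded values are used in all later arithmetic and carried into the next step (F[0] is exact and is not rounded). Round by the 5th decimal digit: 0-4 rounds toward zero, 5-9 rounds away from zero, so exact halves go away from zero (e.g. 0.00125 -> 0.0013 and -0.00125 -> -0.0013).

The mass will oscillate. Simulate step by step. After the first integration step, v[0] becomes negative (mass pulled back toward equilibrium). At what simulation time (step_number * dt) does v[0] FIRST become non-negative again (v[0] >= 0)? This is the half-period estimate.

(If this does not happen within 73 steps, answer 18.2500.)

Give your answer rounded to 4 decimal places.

Answer: 2.5000

Derivation:
Step 0: x=[9.0000] v=[0.0000]
Step 1: x=[8.7938] v=[-0.8250]
Step 2: x=[8.4016] v=[-1.5690]
Step 3: x=[7.8619] v=[-2.1589]
Step 4: x=[7.2277] v=[-2.5368]
Step 5: x=[6.5613] v=[-2.6656]
Step 6: x=[5.9282] v=[-2.5326]
Step 7: x=[5.3905] v=[-2.1508]
Step 8: x=[5.0011] v=[-1.5578]
Step 9: x=[4.7982] v=[-0.8118]
Step 10: x=[4.8017] v=[0.0139]
First v>=0 after going negative at step 10, time=2.5000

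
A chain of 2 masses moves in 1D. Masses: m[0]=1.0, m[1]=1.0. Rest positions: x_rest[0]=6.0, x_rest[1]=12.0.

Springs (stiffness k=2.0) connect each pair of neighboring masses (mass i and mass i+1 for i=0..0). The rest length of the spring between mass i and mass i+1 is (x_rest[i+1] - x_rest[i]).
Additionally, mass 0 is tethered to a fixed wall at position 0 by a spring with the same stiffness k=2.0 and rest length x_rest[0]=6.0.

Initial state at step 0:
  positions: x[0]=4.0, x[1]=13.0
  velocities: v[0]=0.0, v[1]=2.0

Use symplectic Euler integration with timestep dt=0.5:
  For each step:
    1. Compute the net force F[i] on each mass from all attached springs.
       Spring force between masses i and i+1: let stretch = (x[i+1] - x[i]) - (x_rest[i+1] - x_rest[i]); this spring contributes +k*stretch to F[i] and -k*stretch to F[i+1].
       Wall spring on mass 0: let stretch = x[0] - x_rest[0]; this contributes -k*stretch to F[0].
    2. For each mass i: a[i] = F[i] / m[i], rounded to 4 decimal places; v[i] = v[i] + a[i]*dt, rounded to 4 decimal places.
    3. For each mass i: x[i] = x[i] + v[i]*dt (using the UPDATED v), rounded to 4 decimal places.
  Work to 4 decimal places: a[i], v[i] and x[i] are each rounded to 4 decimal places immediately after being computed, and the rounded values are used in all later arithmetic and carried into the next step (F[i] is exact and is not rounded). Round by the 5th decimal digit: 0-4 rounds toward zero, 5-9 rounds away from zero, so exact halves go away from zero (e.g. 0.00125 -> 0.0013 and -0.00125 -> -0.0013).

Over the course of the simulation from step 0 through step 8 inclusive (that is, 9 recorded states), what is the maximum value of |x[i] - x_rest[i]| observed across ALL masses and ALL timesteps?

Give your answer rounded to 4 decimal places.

Answer: 2.7500

Derivation:
Step 0: x=[4.0000 13.0000] v=[0.0000 2.0000]
Step 1: x=[6.5000 12.5000] v=[5.0000 -1.0000]
Step 2: x=[8.7500 12.0000] v=[4.5000 -1.0000]
Step 3: x=[8.2500 12.8750] v=[-1.0000 1.7500]
Step 4: x=[5.9375 14.4375] v=[-4.6250 3.1250]
Step 5: x=[4.9063 14.7500] v=[-2.0625 0.6250]
Step 6: x=[6.3438 13.1407] v=[2.8749 -3.2187]
Step 7: x=[8.0078 11.1329] v=[3.3280 -4.0156]
Step 8: x=[7.2305 10.5626] v=[-1.5547 -1.1407]
Max displacement = 2.7500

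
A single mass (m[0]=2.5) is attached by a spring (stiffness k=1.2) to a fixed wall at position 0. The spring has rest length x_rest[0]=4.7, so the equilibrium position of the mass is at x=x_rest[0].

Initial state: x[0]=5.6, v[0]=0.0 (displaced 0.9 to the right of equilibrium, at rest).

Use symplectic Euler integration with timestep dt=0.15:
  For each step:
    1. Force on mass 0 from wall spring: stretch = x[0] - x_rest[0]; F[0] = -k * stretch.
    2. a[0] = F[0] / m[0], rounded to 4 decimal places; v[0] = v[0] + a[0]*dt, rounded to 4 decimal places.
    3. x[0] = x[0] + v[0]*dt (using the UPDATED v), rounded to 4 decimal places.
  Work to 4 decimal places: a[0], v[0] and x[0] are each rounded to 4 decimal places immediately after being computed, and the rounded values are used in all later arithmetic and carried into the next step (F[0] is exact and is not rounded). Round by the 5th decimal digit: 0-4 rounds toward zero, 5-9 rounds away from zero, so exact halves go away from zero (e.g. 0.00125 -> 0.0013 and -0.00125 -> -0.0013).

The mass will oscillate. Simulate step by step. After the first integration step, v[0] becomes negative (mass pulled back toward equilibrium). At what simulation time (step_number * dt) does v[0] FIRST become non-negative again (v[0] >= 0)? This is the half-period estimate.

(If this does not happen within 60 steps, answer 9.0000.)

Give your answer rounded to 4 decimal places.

Answer: 4.6500

Derivation:
Step 0: x=[5.6000] v=[0.0000]
Step 1: x=[5.5903] v=[-0.0648]
Step 2: x=[5.5710] v=[-0.1289]
Step 3: x=[5.5423] v=[-0.1916]
Step 4: x=[5.5045] v=[-0.2522]
Step 5: x=[5.4580] v=[-0.3101]
Step 6: x=[5.4033] v=[-0.3647]
Step 7: x=[5.3410] v=[-0.4153]
Step 8: x=[5.2718] v=[-0.4615]
Step 9: x=[5.1964] v=[-0.5027]
Step 10: x=[5.1156] v=[-0.5384]
Step 11: x=[5.0304] v=[-0.5683]
Step 12: x=[4.9416] v=[-0.5921]
Step 13: x=[4.8502] v=[-0.6095]
Step 14: x=[4.7572] v=[-0.6203]
Step 15: x=[4.6635] v=[-0.6244]
Step 16: x=[4.5702] v=[-0.6218]
Step 17: x=[4.4783] v=[-0.6125]
Step 18: x=[4.3888] v=[-0.5965]
Step 19: x=[4.3027] v=[-0.5741]
Step 20: x=[4.2209] v=[-0.5455]
Step 21: x=[4.1443] v=[-0.5110]
Step 22: x=[4.0737] v=[-0.4710]
Step 23: x=[4.0098] v=[-0.4259]
Step 24: x=[3.9534] v=[-0.3762]
Step 25: x=[3.9050] v=[-0.3224]
Step 26: x=[3.8652] v=[-0.2652]
Step 27: x=[3.8344] v=[-0.2051]
Step 28: x=[3.8130] v=[-0.1428]
Step 29: x=[3.8012] v=[-0.0789]
Step 30: x=[3.7991] v=[-0.0142]
Step 31: x=[3.8067] v=[0.0507]
First v>=0 after going negative at step 31, time=4.6500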